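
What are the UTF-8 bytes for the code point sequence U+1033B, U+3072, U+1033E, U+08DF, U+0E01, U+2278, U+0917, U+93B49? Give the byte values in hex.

U+1033B: 4-byte form → F0 90 8C BB.
U+3072: 3-byte form → E3 81 B2.
U+1033E: 4-byte form → F0 90 8C BE.
U+08DF: 3-byte form → E0 A3 9F.
U+0E01: 3-byte form → E0 B8 81.
U+2278: 3-byte form → E2 89 B8.
U+0917: 3-byte form → E0 A4 97.
U+93B49: 4-byte form → F2 93 AD 89.
Concatenated (27 bytes): F0 90 8C BB E3 81 B2 F0 90 8C BE E0 A3 9F E0 B8 81 E2 89 B8 E0 A4 97 F2 93 AD 89.

F0 90 8C BB E3 81 B2 F0 90 8C BE E0 A3 9F E0 B8 81 E2 89 B8 E0 A4 97 F2 93 AD 89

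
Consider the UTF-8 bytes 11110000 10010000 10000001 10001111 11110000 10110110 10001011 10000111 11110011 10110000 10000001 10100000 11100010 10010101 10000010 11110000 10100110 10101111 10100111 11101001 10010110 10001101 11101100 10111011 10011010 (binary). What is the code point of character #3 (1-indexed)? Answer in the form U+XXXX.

U+F0060

Offset 0: leading byte 0xF0 = 11110000 → 4-byte char #1 = F0 90 81 8F.
Offset 4: leading byte 0xF0 = 11110000 → 4-byte char #2 = F0 B6 8B 87.
Offset 8: leading byte 0xF3 = 11110011 → 4-byte char #3 = F3 B0 81 A0.
Leading byte 0xF3 = 11110011 matches 11110xxx → 4-byte sequence.
Byte 1: 0xF3 = 11110011, payload 011 (3 bits).
Byte 2: 0xB0 = 10110000 (10xxxxxx ✓), payload 110000.
Byte 3: 0x81 = 10000001 (10xxxxxx ✓), payload 000001.
Byte 4: 0xA0 = 10100000 (10xxxxxx ✓), payload 100000.
Concatenate: 011110000000001100000 = 0xF0060 (21 bits → U+F0060).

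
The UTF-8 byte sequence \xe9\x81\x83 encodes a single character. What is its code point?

U+9043

Leading byte 0xE9 = 11101001 matches 1110xxxx → 3-byte sequence.
Byte 1: 0xE9 = 11101001, payload 1001 (4 bits).
Byte 2: 0x81 = 10000001 (10xxxxxx ✓), payload 000001.
Byte 3: 0x83 = 10000011 (10xxxxxx ✓), payload 000011.
Concatenate: 1001000001000011 = 0x9043 (16 bits → U+9043).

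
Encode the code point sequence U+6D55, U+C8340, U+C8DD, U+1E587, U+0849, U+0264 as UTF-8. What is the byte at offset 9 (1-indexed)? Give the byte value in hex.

0xA3

1-indexed offset 9 is 0-indexed offset 8.
U+6D55 → 3-byte form E6 B5 95 at offsets 0–2.
U+C8340 → 4-byte form F3 88 8D 80 at offsets 3–6.
U+C8DD → 3-byte form EC A3 9D at offsets 7–9.
Offset 8 falls in char 3's range; it's byte 2 of EC A3 9D = 0xA3.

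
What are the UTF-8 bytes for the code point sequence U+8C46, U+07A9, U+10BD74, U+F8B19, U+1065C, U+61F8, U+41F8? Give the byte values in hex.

U+8C46: 3-byte form → E8 B1 86.
U+07A9: 2-byte form → DE A9.
U+10BD74: 4-byte form → F4 8B B5 B4.
U+F8B19: 4-byte form → F3 B8 AC 99.
U+1065C: 4-byte form → F0 90 99 9C.
U+61F8: 3-byte form → E6 87 B8.
U+41F8: 3-byte form → E4 87 B8.
Concatenated (23 bytes): E8 B1 86 DE A9 F4 8B B5 B4 F3 B8 AC 99 F0 90 99 9C E6 87 B8 E4 87 B8.

E8 B1 86 DE A9 F4 8B B5 B4 F3 B8 AC 99 F0 90 99 9C E6 87 B8 E4 87 B8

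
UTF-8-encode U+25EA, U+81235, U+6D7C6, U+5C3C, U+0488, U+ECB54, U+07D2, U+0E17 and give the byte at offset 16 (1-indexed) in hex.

0x88

1-indexed offset 16 is 0-indexed offset 15.
U+25EA → 3-byte form E2 97 AA at offsets 0–2.
U+81235 → 4-byte form F2 81 88 B5 at offsets 3–6.
U+6D7C6 → 4-byte form F1 AD 9F 86 at offsets 7–10.
U+5C3C → 3-byte form E5 B0 BC at offsets 11–13.
U+0488 → 2-byte form D2 88 at offsets 14–15.
Offset 15 falls in char 5's range; it's byte 2 of D2 88 = 0x88.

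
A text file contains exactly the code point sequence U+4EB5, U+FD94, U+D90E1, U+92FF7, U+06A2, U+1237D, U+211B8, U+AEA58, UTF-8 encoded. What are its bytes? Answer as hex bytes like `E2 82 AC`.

E4 BA B5 EF B6 94 F3 99 83 A1 F2 92 BF B7 DA A2 F0 92 8D BD F0 A1 86 B8 F2 AE A9 98

U+4EB5: 3-byte form → E4 BA B5.
U+FD94: 3-byte form → EF B6 94.
U+D90E1: 4-byte form → F3 99 83 A1.
U+92FF7: 4-byte form → F2 92 BF B7.
U+06A2: 2-byte form → DA A2.
U+1237D: 4-byte form → F0 92 8D BD.
U+211B8: 4-byte form → F0 A1 86 B8.
U+AEA58: 4-byte form → F2 AE A9 98.
Concatenated (28 bytes): E4 BA B5 EF B6 94 F3 99 83 A1 F2 92 BF B7 DA A2 F0 92 8D BD F0 A1 86 B8 F2 AE A9 98.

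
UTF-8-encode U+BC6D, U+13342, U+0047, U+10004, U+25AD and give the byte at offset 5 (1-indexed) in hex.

0x93

1-indexed offset 5 is 0-indexed offset 4.
U+BC6D → 3-byte form EB B1 AD at offsets 0–2.
U+13342 → 4-byte form F0 93 8D 82 at offsets 3–6.
Offset 4 falls in char 2's range; it's byte 2 of F0 93 8D 82 = 0x93.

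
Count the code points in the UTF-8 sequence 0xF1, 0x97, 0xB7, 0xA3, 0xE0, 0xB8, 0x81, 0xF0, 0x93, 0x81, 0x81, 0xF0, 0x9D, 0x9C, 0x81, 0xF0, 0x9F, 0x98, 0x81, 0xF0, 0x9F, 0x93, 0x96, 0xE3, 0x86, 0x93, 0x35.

Byte at offset 0: 0xF1 = 11110001 → 4-byte char (#1). Advance 4.
Byte at offset 4: 0xE0 = 11100000 → 3-byte char (#2). Advance 3.
Byte at offset 7: 0xF0 = 11110000 → 4-byte char (#3). Advance 4.
Byte at offset 11: 0xF0 = 11110000 → 4-byte char (#4). Advance 4.
Byte at offset 15: 0xF0 = 11110000 → 4-byte char (#5). Advance 4.
Byte at offset 19: 0xF0 = 11110000 → 4-byte char (#6). Advance 4.
Byte at offset 23: 0xE3 = 11100011 → 3-byte char (#7). Advance 3.
Byte at offset 26: 0x35 = 00110101 → 1-byte char (#8). Advance 1.
Reached end at offset 27 after 8 code points.

8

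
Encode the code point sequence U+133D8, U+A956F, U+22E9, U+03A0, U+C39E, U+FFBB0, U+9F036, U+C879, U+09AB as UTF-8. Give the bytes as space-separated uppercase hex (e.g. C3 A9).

F0 93 8F 98 F2 A9 95 AF E2 8B A9 CE A0 EC 8E 9E F3 BF AE B0 F2 9F 80 B6 EC A1 B9 E0 A6 AB

U+133D8: 4-byte form → F0 93 8F 98.
U+A956F: 4-byte form → F2 A9 95 AF.
U+22E9: 3-byte form → E2 8B A9.
U+03A0: 2-byte form → CE A0.
U+C39E: 3-byte form → EC 8E 9E.
U+FFBB0: 4-byte form → F3 BF AE B0.
U+9F036: 4-byte form → F2 9F 80 B6.
U+C879: 3-byte form → EC A1 B9.
U+09AB: 3-byte form → E0 A6 AB.
Concatenated (30 bytes): F0 93 8F 98 F2 A9 95 AF E2 8B A9 CE A0 EC 8E 9E F3 BF AE B0 F2 9F 80 B6 EC A1 B9 E0 A6 AB.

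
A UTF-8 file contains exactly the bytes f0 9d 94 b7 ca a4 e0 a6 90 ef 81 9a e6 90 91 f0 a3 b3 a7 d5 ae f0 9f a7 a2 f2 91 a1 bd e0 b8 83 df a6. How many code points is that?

Byte at offset 0: 0xF0 = 11110000 → 4-byte char (#1). Advance 4.
Byte at offset 4: 0xCA = 11001010 → 2-byte char (#2). Advance 2.
Byte at offset 6: 0xE0 = 11100000 → 3-byte char (#3). Advance 3.
Byte at offset 9: 0xEF = 11101111 → 3-byte char (#4). Advance 3.
Byte at offset 12: 0xE6 = 11100110 → 3-byte char (#5). Advance 3.
Byte at offset 15: 0xF0 = 11110000 → 4-byte char (#6). Advance 4.
Byte at offset 19: 0xD5 = 11010101 → 2-byte char (#7). Advance 2.
Byte at offset 21: 0xF0 = 11110000 → 4-byte char (#8). Advance 4.
Byte at offset 25: 0xF2 = 11110010 → 4-byte char (#9). Advance 4.
Byte at offset 29: 0xE0 = 11100000 → 3-byte char (#10). Advance 3.
Byte at offset 32: 0xDF = 11011111 → 2-byte char (#11). Advance 2.
Reached end at offset 34 after 11 code points.

11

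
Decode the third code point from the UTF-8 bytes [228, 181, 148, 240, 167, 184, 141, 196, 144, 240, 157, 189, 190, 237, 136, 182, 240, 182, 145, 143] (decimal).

U+0110

Offset 0: leading byte 0xE4 = 11100100 → 3-byte char #1 = E4 B5 94.
Offset 3: leading byte 0xF0 = 11110000 → 4-byte char #2 = F0 A7 B8 8D.
Offset 7: leading byte 0xC4 = 11000100 → 2-byte char #3 = C4 90.
Leading byte 0xC4 = 11000100 matches 110xxxxx → 2-byte sequence.
Byte 1: 0xC4 = 11000100, payload 00100 (5 bits).
Byte 2: 0x90 = 10010000 (10xxxxxx ✓), payload 010000.
Concatenate: 00100010000 = 0x110 (11 bits → U+0110).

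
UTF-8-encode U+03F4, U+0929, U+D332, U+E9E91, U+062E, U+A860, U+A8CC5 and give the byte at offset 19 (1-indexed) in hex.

1-indexed offset 19 is 0-indexed offset 18.
U+03F4 → 2-byte form CF B4 at offsets 0–1.
U+0929 → 3-byte form E0 A4 A9 at offsets 2–4.
U+D332 → 3-byte form ED 8C B2 at offsets 5–7.
U+E9E91 → 4-byte form F3 A9 BA 91 at offsets 8–11.
U+062E → 2-byte form D8 AE at offsets 12–13.
U+A860 → 3-byte form EA A1 A0 at offsets 14–16.
U+A8CC5 → 4-byte form F2 A8 B3 85 at offsets 17–20.
Offset 18 falls in char 7's range; it's byte 2 of F2 A8 B3 85 = 0xA8.

0xA8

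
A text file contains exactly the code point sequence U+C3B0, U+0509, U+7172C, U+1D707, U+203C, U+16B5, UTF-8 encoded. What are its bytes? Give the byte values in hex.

EC 8E B0 D4 89 F1 B1 9C AC F0 9D 9C 87 E2 80 BC E1 9A B5

U+C3B0: 3-byte form → EC 8E B0.
U+0509: 2-byte form → D4 89.
U+7172C: 4-byte form → F1 B1 9C AC.
U+1D707: 4-byte form → F0 9D 9C 87.
U+203C: 3-byte form → E2 80 BC.
U+16B5: 3-byte form → E1 9A B5.
Concatenated (19 bytes): EC 8E B0 D4 89 F1 B1 9C AC F0 9D 9C 87 E2 80 BC E1 9A B5.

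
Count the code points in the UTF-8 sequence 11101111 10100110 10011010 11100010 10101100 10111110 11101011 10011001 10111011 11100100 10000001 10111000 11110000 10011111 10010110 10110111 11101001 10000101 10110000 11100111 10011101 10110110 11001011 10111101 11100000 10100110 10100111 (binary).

9

Byte at offset 0: 0xEF = 11101111 → 3-byte char (#1). Advance 3.
Byte at offset 3: 0xE2 = 11100010 → 3-byte char (#2). Advance 3.
Byte at offset 6: 0xEB = 11101011 → 3-byte char (#3). Advance 3.
Byte at offset 9: 0xE4 = 11100100 → 3-byte char (#4). Advance 3.
Byte at offset 12: 0xF0 = 11110000 → 4-byte char (#5). Advance 4.
Byte at offset 16: 0xE9 = 11101001 → 3-byte char (#6). Advance 3.
Byte at offset 19: 0xE7 = 11100111 → 3-byte char (#7). Advance 3.
Byte at offset 22: 0xCB = 11001011 → 2-byte char (#8). Advance 2.
Byte at offset 24: 0xE0 = 11100000 → 3-byte char (#9). Advance 3.
Reached end at offset 27 after 9 code points.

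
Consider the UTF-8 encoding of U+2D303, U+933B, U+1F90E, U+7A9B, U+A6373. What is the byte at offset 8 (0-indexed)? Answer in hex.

U+2D303 → 4-byte form F0 AD 8C 83 at offsets 0–3.
U+933B → 3-byte form E9 8C BB at offsets 4–6.
U+1F90E → 4-byte form F0 9F A4 8E at offsets 7–10.
Offset 8 falls in char 3's range; it's byte 2 of F0 9F A4 8E = 0x9F.

0x9F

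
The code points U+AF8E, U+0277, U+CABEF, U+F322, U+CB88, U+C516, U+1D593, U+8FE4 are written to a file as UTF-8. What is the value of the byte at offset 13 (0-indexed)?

U+AF8E → 3-byte form EA BE 8E at offsets 0–2.
U+0277 → 2-byte form C9 B7 at offsets 3–4.
U+CABEF → 4-byte form F3 8A AF AF at offsets 5–8.
U+F322 → 3-byte form EF 8C A2 at offsets 9–11.
U+CB88 → 3-byte form EC AE 88 at offsets 12–14.
Offset 13 falls in char 5's range; it's byte 2 of EC AE 88 = 0xAE.

0xAE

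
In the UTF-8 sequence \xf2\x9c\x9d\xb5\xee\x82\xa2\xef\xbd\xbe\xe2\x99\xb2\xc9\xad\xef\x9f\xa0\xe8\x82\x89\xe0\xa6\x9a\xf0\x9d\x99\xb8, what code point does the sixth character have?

Offset 0: leading byte 0xF2 = 11110010 → 4-byte char #1 = F2 9C 9D B5.
Offset 4: leading byte 0xEE = 11101110 → 3-byte char #2 = EE 82 A2.
Offset 7: leading byte 0xEF = 11101111 → 3-byte char #3 = EF BD BE.
Offset 10: leading byte 0xE2 = 11100010 → 3-byte char #4 = E2 99 B2.
Offset 13: leading byte 0xC9 = 11001001 → 2-byte char #5 = C9 AD.
Offset 15: leading byte 0xEF = 11101111 → 3-byte char #6 = EF 9F A0.
Leading byte 0xEF = 11101111 matches 1110xxxx → 3-byte sequence.
Byte 1: 0xEF = 11101111, payload 1111 (4 bits).
Byte 2: 0x9F = 10011111 (10xxxxxx ✓), payload 011111.
Byte 3: 0xA0 = 10100000 (10xxxxxx ✓), payload 100000.
Concatenate: 1111011111100000 = 0xF7E0 (16 bits → U+F7E0).

U+F7E0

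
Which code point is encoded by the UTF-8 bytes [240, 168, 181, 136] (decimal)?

U+28D48

Leading byte 0xF0 = 11110000 matches 11110xxx → 4-byte sequence.
Byte 1: 0xF0 = 11110000, payload 000 (3 bits).
Byte 2: 0xA8 = 10101000 (10xxxxxx ✓), payload 101000.
Byte 3: 0xB5 = 10110101 (10xxxxxx ✓), payload 110101.
Byte 4: 0x88 = 10001000 (10xxxxxx ✓), payload 001000.
Concatenate: 000101000110101001000 = 0x28D48 (21 bits → U+28D48).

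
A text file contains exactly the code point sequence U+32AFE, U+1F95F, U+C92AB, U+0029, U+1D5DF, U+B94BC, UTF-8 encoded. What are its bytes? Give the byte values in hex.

U+32AFE: 4-byte form → F0 B2 AB BE.
U+1F95F: 4-byte form → F0 9F A5 9F.
U+C92AB: 4-byte form → F3 89 8A AB.
U+0029: 1-byte form → 29.
U+1D5DF: 4-byte form → F0 9D 97 9F.
U+B94BC: 4-byte form → F2 B9 92 BC.
Concatenated (21 bytes): F0 B2 AB BE F0 9F A5 9F F3 89 8A AB 29 F0 9D 97 9F F2 B9 92 BC.

F0 B2 AB BE F0 9F A5 9F F3 89 8A AB 29 F0 9D 97 9F F2 B9 92 BC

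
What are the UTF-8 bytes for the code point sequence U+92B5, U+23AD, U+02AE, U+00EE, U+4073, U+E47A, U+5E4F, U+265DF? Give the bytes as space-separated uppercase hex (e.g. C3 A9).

E9 8A B5 E2 8E AD CA AE C3 AE E4 81 B3 EE 91 BA E5 B9 8F F0 A6 97 9F

U+92B5: 3-byte form → E9 8A B5.
U+23AD: 3-byte form → E2 8E AD.
U+02AE: 2-byte form → CA AE.
U+00EE: 2-byte form → C3 AE.
U+4073: 3-byte form → E4 81 B3.
U+E47A: 3-byte form → EE 91 BA.
U+5E4F: 3-byte form → E5 B9 8F.
U+265DF: 4-byte form → F0 A6 97 9F.
Concatenated (23 bytes): E9 8A B5 E2 8E AD CA AE C3 AE E4 81 B3 EE 91 BA E5 B9 8F F0 A6 97 9F.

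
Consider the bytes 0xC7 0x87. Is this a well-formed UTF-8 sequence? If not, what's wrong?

Leading byte 0xC7 = 11000111 → 2-byte form.
Continuation bytes 0x87=10000111 all match 10xxxxxx.
Decoded value 0x1C7 is ≥ 0x80 (shortest form) and not a surrogate.

valid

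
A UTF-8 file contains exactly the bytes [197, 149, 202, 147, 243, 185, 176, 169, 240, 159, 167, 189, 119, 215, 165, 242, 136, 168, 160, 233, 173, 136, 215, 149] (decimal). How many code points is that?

9

Byte at offset 0: 0xC5 = 11000101 → 2-byte char (#1). Advance 2.
Byte at offset 2: 0xCA = 11001010 → 2-byte char (#2). Advance 2.
Byte at offset 4: 0xF3 = 11110011 → 4-byte char (#3). Advance 4.
Byte at offset 8: 0xF0 = 11110000 → 4-byte char (#4). Advance 4.
Byte at offset 12: 0x77 = 01110111 → 1-byte char (#5). Advance 1.
Byte at offset 13: 0xD7 = 11010111 → 2-byte char (#6). Advance 2.
Byte at offset 15: 0xF2 = 11110010 → 4-byte char (#7). Advance 4.
Byte at offset 19: 0xE9 = 11101001 → 3-byte char (#8). Advance 3.
Byte at offset 22: 0xD7 = 11010111 → 2-byte char (#9). Advance 2.
Reached end at offset 24 after 9 code points.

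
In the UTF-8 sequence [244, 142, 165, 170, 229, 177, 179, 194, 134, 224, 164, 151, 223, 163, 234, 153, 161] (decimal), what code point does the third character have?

Offset 0: leading byte 0xF4 = 11110100 → 4-byte char #1 = F4 8E A5 AA.
Offset 4: leading byte 0xE5 = 11100101 → 3-byte char #2 = E5 B1 B3.
Offset 7: leading byte 0xC2 = 11000010 → 2-byte char #3 = C2 86.
Leading byte 0xC2 = 11000010 matches 110xxxxx → 2-byte sequence.
Byte 1: 0xC2 = 11000010, payload 00010 (5 bits).
Byte 2: 0x86 = 10000110 (10xxxxxx ✓), payload 000110.
Concatenate: 00010000110 = 0x86 (11 bits → U+0086).

U+0086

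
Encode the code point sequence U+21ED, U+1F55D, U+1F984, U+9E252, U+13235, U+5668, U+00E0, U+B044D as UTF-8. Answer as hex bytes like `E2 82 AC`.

U+21ED: 3-byte form → E2 87 AD.
U+1F55D: 4-byte form → F0 9F 95 9D.
U+1F984: 4-byte form → F0 9F A6 84.
U+9E252: 4-byte form → F2 9E 89 92.
U+13235: 4-byte form → F0 93 88 B5.
U+5668: 3-byte form → E5 99 A8.
U+00E0: 2-byte form → C3 A0.
U+B044D: 4-byte form → F2 B0 91 8D.
Concatenated (28 bytes): E2 87 AD F0 9F 95 9D F0 9F A6 84 F2 9E 89 92 F0 93 88 B5 E5 99 A8 C3 A0 F2 B0 91 8D.

E2 87 AD F0 9F 95 9D F0 9F A6 84 F2 9E 89 92 F0 93 88 B5 E5 99 A8 C3 A0 F2 B0 91 8D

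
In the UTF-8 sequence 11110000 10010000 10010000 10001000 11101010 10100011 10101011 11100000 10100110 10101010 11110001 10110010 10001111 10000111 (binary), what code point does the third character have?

U+09AA

Offset 0: leading byte 0xF0 = 11110000 → 4-byte char #1 = F0 90 90 88.
Offset 4: leading byte 0xEA = 11101010 → 3-byte char #2 = EA A3 AB.
Offset 7: leading byte 0xE0 = 11100000 → 3-byte char #3 = E0 A6 AA.
Leading byte 0xE0 = 11100000 matches 1110xxxx → 3-byte sequence.
Byte 1: 0xE0 = 11100000, payload 0000 (4 bits).
Byte 2: 0xA6 = 10100110 (10xxxxxx ✓), payload 100110.
Byte 3: 0xAA = 10101010 (10xxxxxx ✓), payload 101010.
Concatenate: 0000100110101010 = 0x9AA (16 bits → U+09AA).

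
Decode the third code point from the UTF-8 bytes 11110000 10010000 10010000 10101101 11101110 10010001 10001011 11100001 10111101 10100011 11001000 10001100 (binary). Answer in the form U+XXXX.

Offset 0: leading byte 0xF0 = 11110000 → 4-byte char #1 = F0 90 90 AD.
Offset 4: leading byte 0xEE = 11101110 → 3-byte char #2 = EE 91 8B.
Offset 7: leading byte 0xE1 = 11100001 → 3-byte char #3 = E1 BD A3.
Leading byte 0xE1 = 11100001 matches 1110xxxx → 3-byte sequence.
Byte 1: 0xE1 = 11100001, payload 0001 (4 bits).
Byte 2: 0xBD = 10111101 (10xxxxxx ✓), payload 111101.
Byte 3: 0xA3 = 10100011 (10xxxxxx ✓), payload 100011.
Concatenate: 0001111101100011 = 0x1F63 (16 bits → U+1F63).

U+1F63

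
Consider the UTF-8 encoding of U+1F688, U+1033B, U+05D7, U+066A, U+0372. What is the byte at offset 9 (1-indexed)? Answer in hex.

1-indexed offset 9 is 0-indexed offset 8.
U+1F688 → 4-byte form F0 9F 9A 88 at offsets 0–3.
U+1033B → 4-byte form F0 90 8C BB at offsets 4–7.
U+05D7 → 2-byte form D7 97 at offsets 8–9.
Offset 8 falls in char 3's range; it's byte 1 of D7 97 = 0xD7.

0xD7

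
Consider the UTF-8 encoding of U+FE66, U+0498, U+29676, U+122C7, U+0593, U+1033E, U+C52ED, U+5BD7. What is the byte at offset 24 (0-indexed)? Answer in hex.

U+FE66 → 3-byte form EF B9 A6 at offsets 0–2.
U+0498 → 2-byte form D2 98 at offsets 3–4.
U+29676 → 4-byte form F0 A9 99 B6 at offsets 5–8.
U+122C7 → 4-byte form F0 92 8B 87 at offsets 9–12.
U+0593 → 2-byte form D6 93 at offsets 13–14.
U+1033E → 4-byte form F0 90 8C BE at offsets 15–18.
U+C52ED → 4-byte form F3 85 8B AD at offsets 19–22.
U+5BD7 → 3-byte form E5 AF 97 at offsets 23–25.
Offset 24 falls in char 8's range; it's byte 2 of E5 AF 97 = 0xAF.

0xAF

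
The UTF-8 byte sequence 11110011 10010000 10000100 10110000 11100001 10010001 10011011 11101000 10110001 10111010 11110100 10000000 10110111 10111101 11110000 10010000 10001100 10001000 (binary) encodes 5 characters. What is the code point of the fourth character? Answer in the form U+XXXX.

Offset 0: leading byte 0xF3 = 11110011 → 4-byte char #1 = F3 90 84 B0.
Offset 4: leading byte 0xE1 = 11100001 → 3-byte char #2 = E1 91 9B.
Offset 7: leading byte 0xE8 = 11101000 → 3-byte char #3 = E8 B1 BA.
Offset 10: leading byte 0xF4 = 11110100 → 4-byte char #4 = F4 80 B7 BD.
Leading byte 0xF4 = 11110100 matches 11110xxx → 4-byte sequence.
Byte 1: 0xF4 = 11110100, payload 100 (3 bits).
Byte 2: 0x80 = 10000000 (10xxxxxx ✓), payload 000000.
Byte 3: 0xB7 = 10110111 (10xxxxxx ✓), payload 110111.
Byte 4: 0xBD = 10111101 (10xxxxxx ✓), payload 111101.
Concatenate: 100000000110111111101 = 0x100DFD (21 bits → U+100DFD).

U+100DFD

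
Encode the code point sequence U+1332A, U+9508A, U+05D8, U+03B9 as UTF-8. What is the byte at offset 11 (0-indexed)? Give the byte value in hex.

0xB9

U+1332A → 4-byte form F0 93 8C AA at offsets 0–3.
U+9508A → 4-byte form F2 95 82 8A at offsets 4–7.
U+05D8 → 2-byte form D7 98 at offsets 8–9.
U+03B9 → 2-byte form CE B9 at offsets 10–11.
Offset 11 falls in char 4's range; it's byte 2 of CE B9 = 0xB9.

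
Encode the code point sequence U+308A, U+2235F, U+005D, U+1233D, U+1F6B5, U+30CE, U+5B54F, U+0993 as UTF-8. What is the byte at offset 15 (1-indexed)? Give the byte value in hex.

0x9A

1-indexed offset 15 is 0-indexed offset 14.
U+308A → 3-byte form E3 82 8A at offsets 0–2.
U+2235F → 4-byte form F0 A2 8D 9F at offsets 3–6.
U+005D → 1-byte form 5D at offsets 7–7.
U+1233D → 4-byte form F0 92 8C BD at offsets 8–11.
U+1F6B5 → 4-byte form F0 9F 9A B5 at offsets 12–15.
Offset 14 falls in char 5's range; it's byte 3 of F0 9F 9A B5 = 0x9A.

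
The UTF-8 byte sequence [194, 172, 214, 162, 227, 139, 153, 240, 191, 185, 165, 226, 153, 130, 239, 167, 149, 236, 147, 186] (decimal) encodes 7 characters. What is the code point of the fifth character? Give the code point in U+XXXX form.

Offset 0: leading byte 0xC2 = 11000010 → 2-byte char #1 = C2 AC.
Offset 2: leading byte 0xD6 = 11010110 → 2-byte char #2 = D6 A2.
Offset 4: leading byte 0xE3 = 11100011 → 3-byte char #3 = E3 8B 99.
Offset 7: leading byte 0xF0 = 11110000 → 4-byte char #4 = F0 BF B9 A5.
Offset 11: leading byte 0xE2 = 11100010 → 3-byte char #5 = E2 99 82.
Leading byte 0xE2 = 11100010 matches 1110xxxx → 3-byte sequence.
Byte 1: 0xE2 = 11100010, payload 0010 (4 bits).
Byte 2: 0x99 = 10011001 (10xxxxxx ✓), payload 011001.
Byte 3: 0x82 = 10000010 (10xxxxxx ✓), payload 000010.
Concatenate: 0010011001000010 = 0x2642 (16 bits → U+2642).

U+2642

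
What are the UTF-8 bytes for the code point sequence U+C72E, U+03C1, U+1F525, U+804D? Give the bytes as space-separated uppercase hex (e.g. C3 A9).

EC 9C AE CF 81 F0 9F 94 A5 E8 81 8D

U+C72E: 3-byte form → EC 9C AE.
U+03C1: 2-byte form → CF 81.
U+1F525: 4-byte form → F0 9F 94 A5.
U+804D: 3-byte form → E8 81 8D.
Concatenated (12 bytes): EC 9C AE CF 81 F0 9F 94 A5 E8 81 8D.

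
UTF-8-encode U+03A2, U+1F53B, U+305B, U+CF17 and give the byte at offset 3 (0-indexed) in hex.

U+03A2 → 2-byte form CE A2 at offsets 0–1.
U+1F53B → 4-byte form F0 9F 94 BB at offsets 2–5.
Offset 3 falls in char 2's range; it's byte 2 of F0 9F 94 BB = 0x9F.

0x9F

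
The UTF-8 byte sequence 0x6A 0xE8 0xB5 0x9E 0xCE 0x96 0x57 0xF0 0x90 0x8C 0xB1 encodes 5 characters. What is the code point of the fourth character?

Offset 0: leading byte 0x6A = 01101010 → 1-byte char #1 = 6A.
Offset 1: leading byte 0xE8 = 11101000 → 3-byte char #2 = E8 B5 9E.
Offset 4: leading byte 0xCE = 11001110 → 2-byte char #3 = CE 96.
Offset 6: leading byte 0x57 = 01010111 → 1-byte char #4 = 57.
Leading byte 0x57 = 01010111 matches 0xxxxxxx → 1-byte sequence.
Byte 1: 0x57 = 01010111, payload 1010111 (7 bits).
Concatenate: 1010111 = 0x57 (7 bits → U+0057).

U+0057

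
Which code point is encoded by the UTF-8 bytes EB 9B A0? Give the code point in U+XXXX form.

Leading byte 0xEB = 11101011 matches 1110xxxx → 3-byte sequence.
Byte 1: 0xEB = 11101011, payload 1011 (4 bits).
Byte 2: 0x9B = 10011011 (10xxxxxx ✓), payload 011011.
Byte 3: 0xA0 = 10100000 (10xxxxxx ✓), payload 100000.
Concatenate: 1011011011100000 = 0xB6E0 (16 bits → U+B6E0).

U+B6E0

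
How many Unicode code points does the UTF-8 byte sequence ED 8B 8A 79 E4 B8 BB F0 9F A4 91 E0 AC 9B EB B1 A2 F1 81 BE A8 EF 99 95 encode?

8

Byte at offset 0: 0xED = 11101101 → 3-byte char (#1). Advance 3.
Byte at offset 3: 0x79 = 01111001 → 1-byte char (#2). Advance 1.
Byte at offset 4: 0xE4 = 11100100 → 3-byte char (#3). Advance 3.
Byte at offset 7: 0xF0 = 11110000 → 4-byte char (#4). Advance 4.
Byte at offset 11: 0xE0 = 11100000 → 3-byte char (#5). Advance 3.
Byte at offset 14: 0xEB = 11101011 → 3-byte char (#6). Advance 3.
Byte at offset 17: 0xF1 = 11110001 → 4-byte char (#7). Advance 4.
Byte at offset 21: 0xEF = 11101111 → 3-byte char (#8). Advance 3.
Reached end at offset 24 after 8 code points.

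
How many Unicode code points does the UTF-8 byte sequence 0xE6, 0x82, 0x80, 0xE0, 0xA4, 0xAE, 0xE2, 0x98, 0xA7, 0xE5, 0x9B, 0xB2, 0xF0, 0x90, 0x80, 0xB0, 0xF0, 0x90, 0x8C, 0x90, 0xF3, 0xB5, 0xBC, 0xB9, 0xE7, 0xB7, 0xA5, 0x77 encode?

Byte at offset 0: 0xE6 = 11100110 → 3-byte char (#1). Advance 3.
Byte at offset 3: 0xE0 = 11100000 → 3-byte char (#2). Advance 3.
Byte at offset 6: 0xE2 = 11100010 → 3-byte char (#3). Advance 3.
Byte at offset 9: 0xE5 = 11100101 → 3-byte char (#4). Advance 3.
Byte at offset 12: 0xF0 = 11110000 → 4-byte char (#5). Advance 4.
Byte at offset 16: 0xF0 = 11110000 → 4-byte char (#6). Advance 4.
Byte at offset 20: 0xF3 = 11110011 → 4-byte char (#7). Advance 4.
Byte at offset 24: 0xE7 = 11100111 → 3-byte char (#8). Advance 3.
Byte at offset 27: 0x77 = 01110111 → 1-byte char (#9). Advance 1.
Reached end at offset 28 after 9 code points.

9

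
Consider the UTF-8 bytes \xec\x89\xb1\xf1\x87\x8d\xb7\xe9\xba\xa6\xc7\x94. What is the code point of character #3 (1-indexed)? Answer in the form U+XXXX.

U+9EA6

Offset 0: leading byte 0xEC = 11101100 → 3-byte char #1 = EC 89 B1.
Offset 3: leading byte 0xF1 = 11110001 → 4-byte char #2 = F1 87 8D B7.
Offset 7: leading byte 0xE9 = 11101001 → 3-byte char #3 = E9 BA A6.
Leading byte 0xE9 = 11101001 matches 1110xxxx → 3-byte sequence.
Byte 1: 0xE9 = 11101001, payload 1001 (4 bits).
Byte 2: 0xBA = 10111010 (10xxxxxx ✓), payload 111010.
Byte 3: 0xA6 = 10100110 (10xxxxxx ✓), payload 100110.
Concatenate: 1001111010100110 = 0x9EA6 (16 bits → U+9EA6).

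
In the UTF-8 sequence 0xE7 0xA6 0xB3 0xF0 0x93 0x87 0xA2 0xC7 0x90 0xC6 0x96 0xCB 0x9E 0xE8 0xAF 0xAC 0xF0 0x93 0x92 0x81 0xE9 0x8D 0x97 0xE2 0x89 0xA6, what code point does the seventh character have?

Offset 0: leading byte 0xE7 = 11100111 → 3-byte char #1 = E7 A6 B3.
Offset 3: leading byte 0xF0 = 11110000 → 4-byte char #2 = F0 93 87 A2.
Offset 7: leading byte 0xC7 = 11000111 → 2-byte char #3 = C7 90.
Offset 9: leading byte 0xC6 = 11000110 → 2-byte char #4 = C6 96.
Offset 11: leading byte 0xCB = 11001011 → 2-byte char #5 = CB 9E.
Offset 13: leading byte 0xE8 = 11101000 → 3-byte char #6 = E8 AF AC.
Offset 16: leading byte 0xF0 = 11110000 → 4-byte char #7 = F0 93 92 81.
Leading byte 0xF0 = 11110000 matches 11110xxx → 4-byte sequence.
Byte 1: 0xF0 = 11110000, payload 000 (3 bits).
Byte 2: 0x93 = 10010011 (10xxxxxx ✓), payload 010011.
Byte 3: 0x92 = 10010010 (10xxxxxx ✓), payload 010010.
Byte 4: 0x81 = 10000001 (10xxxxxx ✓), payload 000001.
Concatenate: 000010011010010000001 = 0x13481 (21 bits → U+13481).

U+13481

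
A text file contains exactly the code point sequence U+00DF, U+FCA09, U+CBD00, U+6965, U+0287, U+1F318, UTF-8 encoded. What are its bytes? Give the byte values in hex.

C3 9F F3 BC A8 89 F3 8B B4 80 E6 A5 A5 CA 87 F0 9F 8C 98

U+00DF: 2-byte form → C3 9F.
U+FCA09: 4-byte form → F3 BC A8 89.
U+CBD00: 4-byte form → F3 8B B4 80.
U+6965: 3-byte form → E6 A5 A5.
U+0287: 2-byte form → CA 87.
U+1F318: 4-byte form → F0 9F 8C 98.
Concatenated (19 bytes): C3 9F F3 BC A8 89 F3 8B B4 80 E6 A5 A5 CA 87 F0 9F 8C 98.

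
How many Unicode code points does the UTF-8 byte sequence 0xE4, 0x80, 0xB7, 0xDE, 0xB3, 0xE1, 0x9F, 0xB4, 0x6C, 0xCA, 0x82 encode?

Byte at offset 0: 0xE4 = 11100100 → 3-byte char (#1). Advance 3.
Byte at offset 3: 0xDE = 11011110 → 2-byte char (#2). Advance 2.
Byte at offset 5: 0xE1 = 11100001 → 3-byte char (#3). Advance 3.
Byte at offset 8: 0x6C = 01101100 → 1-byte char (#4). Advance 1.
Byte at offset 9: 0xCA = 11001010 → 2-byte char (#5). Advance 2.
Reached end at offset 11 after 5 code points.

5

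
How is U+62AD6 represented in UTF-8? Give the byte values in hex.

U+62AD6 = 0x62AD6 = 404182 decimal. In range U+10000–U+10FFFF → 4-byte form: 11110xxx 10xxxxxx 10xxxxxx 10xxxxxx.
Binary (21 bits): 001100010101011010110.
Split 3+6+6+6: 001 | 100010 | 101011 | 010110.
Byte 1: 11110001 = 0xF1.
Byte 2: 10100010 = 0xA2.
Byte 3: 10101011 = 0xAB.
Byte 4: 10010110 = 0x96.

F1 A2 AB 96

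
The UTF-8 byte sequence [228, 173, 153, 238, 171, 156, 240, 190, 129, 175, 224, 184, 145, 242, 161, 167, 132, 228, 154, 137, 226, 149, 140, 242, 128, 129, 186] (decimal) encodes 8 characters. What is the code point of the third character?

Offset 0: leading byte 0xE4 = 11100100 → 3-byte char #1 = E4 AD 99.
Offset 3: leading byte 0xEE = 11101110 → 3-byte char #2 = EE AB 9C.
Offset 6: leading byte 0xF0 = 11110000 → 4-byte char #3 = F0 BE 81 AF.
Leading byte 0xF0 = 11110000 matches 11110xxx → 4-byte sequence.
Byte 1: 0xF0 = 11110000, payload 000 (3 bits).
Byte 2: 0xBE = 10111110 (10xxxxxx ✓), payload 111110.
Byte 3: 0x81 = 10000001 (10xxxxxx ✓), payload 000001.
Byte 4: 0xAF = 10101111 (10xxxxxx ✓), payload 101111.
Concatenate: 000111110000001101111 = 0x3E06F (21 bits → U+3E06F).

U+3E06F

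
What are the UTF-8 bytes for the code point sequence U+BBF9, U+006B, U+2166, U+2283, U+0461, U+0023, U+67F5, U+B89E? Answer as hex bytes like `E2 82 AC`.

U+BBF9: 3-byte form → EB AF B9.
U+006B: 1-byte form → 6B.
U+2166: 3-byte form → E2 85 A6.
U+2283: 3-byte form → E2 8A 83.
U+0461: 2-byte form → D1 A1.
U+0023: 1-byte form → 23.
U+67F5: 3-byte form → E6 9F B5.
U+B89E: 3-byte form → EB A2 9E.
Concatenated (19 bytes): EB AF B9 6B E2 85 A6 E2 8A 83 D1 A1 23 E6 9F B5 EB A2 9E.

EB AF B9 6B E2 85 A6 E2 8A 83 D1 A1 23 E6 9F B5 EB A2 9E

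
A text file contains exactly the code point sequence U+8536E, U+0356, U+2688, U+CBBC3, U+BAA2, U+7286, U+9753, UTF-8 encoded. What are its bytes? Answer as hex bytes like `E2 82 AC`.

F2 85 8D AE CD 96 E2 9A 88 F3 8B AF 83 EB AA A2 E7 8A 86 E9 9D 93

U+8536E: 4-byte form → F2 85 8D AE.
U+0356: 2-byte form → CD 96.
U+2688: 3-byte form → E2 9A 88.
U+CBBC3: 4-byte form → F3 8B AF 83.
U+BAA2: 3-byte form → EB AA A2.
U+7286: 3-byte form → E7 8A 86.
U+9753: 3-byte form → E9 9D 93.
Concatenated (22 bytes): F2 85 8D AE CD 96 E2 9A 88 F3 8B AF 83 EB AA A2 E7 8A 86 E9 9D 93.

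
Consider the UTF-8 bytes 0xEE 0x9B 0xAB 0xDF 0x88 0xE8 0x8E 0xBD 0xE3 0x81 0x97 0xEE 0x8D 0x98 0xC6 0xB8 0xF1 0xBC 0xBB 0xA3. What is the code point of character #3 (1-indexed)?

U+83BD

Offset 0: leading byte 0xEE = 11101110 → 3-byte char #1 = EE 9B AB.
Offset 3: leading byte 0xDF = 11011111 → 2-byte char #2 = DF 88.
Offset 5: leading byte 0xE8 = 11101000 → 3-byte char #3 = E8 8E BD.
Leading byte 0xE8 = 11101000 matches 1110xxxx → 3-byte sequence.
Byte 1: 0xE8 = 11101000, payload 1000 (4 bits).
Byte 2: 0x8E = 10001110 (10xxxxxx ✓), payload 001110.
Byte 3: 0xBD = 10111101 (10xxxxxx ✓), payload 111101.
Concatenate: 1000001110111101 = 0x83BD (16 bits → U+83BD).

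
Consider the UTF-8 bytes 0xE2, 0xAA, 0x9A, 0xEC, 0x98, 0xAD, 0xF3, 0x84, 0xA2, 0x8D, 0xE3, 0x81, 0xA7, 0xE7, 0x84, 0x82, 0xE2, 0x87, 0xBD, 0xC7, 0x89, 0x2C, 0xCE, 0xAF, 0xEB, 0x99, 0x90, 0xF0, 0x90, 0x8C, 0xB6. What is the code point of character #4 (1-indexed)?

Offset 0: leading byte 0xE2 = 11100010 → 3-byte char #1 = E2 AA 9A.
Offset 3: leading byte 0xEC = 11101100 → 3-byte char #2 = EC 98 AD.
Offset 6: leading byte 0xF3 = 11110011 → 4-byte char #3 = F3 84 A2 8D.
Offset 10: leading byte 0xE3 = 11100011 → 3-byte char #4 = E3 81 A7.
Leading byte 0xE3 = 11100011 matches 1110xxxx → 3-byte sequence.
Byte 1: 0xE3 = 11100011, payload 0011 (4 bits).
Byte 2: 0x81 = 10000001 (10xxxxxx ✓), payload 000001.
Byte 3: 0xA7 = 10100111 (10xxxxxx ✓), payload 100111.
Concatenate: 0011000001100111 = 0x3067 (16 bits → U+3067).

U+3067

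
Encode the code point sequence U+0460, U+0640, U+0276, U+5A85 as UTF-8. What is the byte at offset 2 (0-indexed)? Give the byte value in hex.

0xD9

U+0460 → 2-byte form D1 A0 at offsets 0–1.
U+0640 → 2-byte form D9 80 at offsets 2–3.
Offset 2 falls in char 2's range; it's byte 1 of D9 80 = 0xD9.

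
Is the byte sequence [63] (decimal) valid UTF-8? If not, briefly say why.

valid

Leading byte 0x3F = 00111111 → 1-byte form.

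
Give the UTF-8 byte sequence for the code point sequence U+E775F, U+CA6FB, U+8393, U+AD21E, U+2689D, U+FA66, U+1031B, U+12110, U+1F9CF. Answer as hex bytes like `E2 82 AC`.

U+E775F: 4-byte form → F3 A7 9D 9F.
U+CA6FB: 4-byte form → F3 8A 9B BB.
U+8393: 3-byte form → E8 8E 93.
U+AD21E: 4-byte form → F2 AD 88 9E.
U+2689D: 4-byte form → F0 A6 A2 9D.
U+FA66: 3-byte form → EF A9 A6.
U+1031B: 4-byte form → F0 90 8C 9B.
U+12110: 4-byte form → F0 92 84 90.
U+1F9CF: 4-byte form → F0 9F A7 8F.
Concatenated (34 bytes): F3 A7 9D 9F F3 8A 9B BB E8 8E 93 F2 AD 88 9E F0 A6 A2 9D EF A9 A6 F0 90 8C 9B F0 92 84 90 F0 9F A7 8F.

F3 A7 9D 9F F3 8A 9B BB E8 8E 93 F2 AD 88 9E F0 A6 A2 9D EF A9 A6 F0 90 8C 9B F0 92 84 90 F0 9F A7 8F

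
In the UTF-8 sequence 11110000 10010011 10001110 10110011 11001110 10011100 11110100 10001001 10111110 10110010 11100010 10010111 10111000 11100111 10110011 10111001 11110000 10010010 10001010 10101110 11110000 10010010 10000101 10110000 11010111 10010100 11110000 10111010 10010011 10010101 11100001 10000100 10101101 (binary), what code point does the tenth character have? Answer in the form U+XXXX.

Offset 0: leading byte 0xF0 = 11110000 → 4-byte char #1 = F0 93 8E B3.
Offset 4: leading byte 0xCE = 11001110 → 2-byte char #2 = CE 9C.
Offset 6: leading byte 0xF4 = 11110100 → 4-byte char #3 = F4 89 BE B2.
Offset 10: leading byte 0xE2 = 11100010 → 3-byte char #4 = E2 97 B8.
Offset 13: leading byte 0xE7 = 11100111 → 3-byte char #5 = E7 B3 B9.
Offset 16: leading byte 0xF0 = 11110000 → 4-byte char #6 = F0 92 8A AE.
Offset 20: leading byte 0xF0 = 11110000 → 4-byte char #7 = F0 92 85 B0.
Offset 24: leading byte 0xD7 = 11010111 → 2-byte char #8 = D7 94.
Offset 26: leading byte 0xF0 = 11110000 → 4-byte char #9 = F0 BA 93 95.
Offset 30: leading byte 0xE1 = 11100001 → 3-byte char #10 = E1 84 AD.
Leading byte 0xE1 = 11100001 matches 1110xxxx → 3-byte sequence.
Byte 1: 0xE1 = 11100001, payload 0001 (4 bits).
Byte 2: 0x84 = 10000100 (10xxxxxx ✓), payload 000100.
Byte 3: 0xAD = 10101101 (10xxxxxx ✓), payload 101101.
Concatenate: 0001000100101101 = 0x112D (16 bits → U+112D).

U+112D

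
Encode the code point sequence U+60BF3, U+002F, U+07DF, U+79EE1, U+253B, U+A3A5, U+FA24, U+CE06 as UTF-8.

F1 A0 AF B3 2F DF 9F F1 B9 BB A1 E2 94 BB EA 8E A5 EF A8 A4 EC B8 86

U+60BF3: 4-byte form → F1 A0 AF B3.
U+002F: 1-byte form → 2F.
U+07DF: 2-byte form → DF 9F.
U+79EE1: 4-byte form → F1 B9 BB A1.
U+253B: 3-byte form → E2 94 BB.
U+A3A5: 3-byte form → EA 8E A5.
U+FA24: 3-byte form → EF A8 A4.
U+CE06: 3-byte form → EC B8 86.
Concatenated (23 bytes): F1 A0 AF B3 2F DF 9F F1 B9 BB A1 E2 94 BB EA 8E A5 EF A8 A4 EC B8 86.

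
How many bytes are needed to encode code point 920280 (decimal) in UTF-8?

U+E0AD8 = 0xE0AD8. UTF-8 uses 1 byte below 0x80, 2 below 0x800, 3 below 0x10000, 4 up to 0x10FFFF. 0xE0AD8 is in U+10000–U+10FFFF → 4 bytes.

4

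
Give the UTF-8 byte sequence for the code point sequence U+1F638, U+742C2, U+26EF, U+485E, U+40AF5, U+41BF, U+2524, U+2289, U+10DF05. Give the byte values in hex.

F0 9F 98 B8 F1 B4 8B 82 E2 9B AF E4 A1 9E F1 80 AB B5 E4 86 BF E2 94 A4 E2 8A 89 F4 8D BC 85

U+1F638: 4-byte form → F0 9F 98 B8.
U+742C2: 4-byte form → F1 B4 8B 82.
U+26EF: 3-byte form → E2 9B AF.
U+485E: 3-byte form → E4 A1 9E.
U+40AF5: 4-byte form → F1 80 AB B5.
U+41BF: 3-byte form → E4 86 BF.
U+2524: 3-byte form → E2 94 A4.
U+2289: 3-byte form → E2 8A 89.
U+10DF05: 4-byte form → F4 8D BC 85.
Concatenated (31 bytes): F0 9F 98 B8 F1 B4 8B 82 E2 9B AF E4 A1 9E F1 80 AB B5 E4 86 BF E2 94 A4 E2 8A 89 F4 8D BC 85.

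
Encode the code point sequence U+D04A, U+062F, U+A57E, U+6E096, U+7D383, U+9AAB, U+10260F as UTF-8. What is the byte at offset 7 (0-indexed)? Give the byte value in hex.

U+D04A → 3-byte form ED 81 8A at offsets 0–2.
U+062F → 2-byte form D8 AF at offsets 3–4.
U+A57E → 3-byte form EA 95 BE at offsets 5–7.
Offset 7 falls in char 3's range; it's byte 3 of EA 95 BE = 0xBE.

0xBE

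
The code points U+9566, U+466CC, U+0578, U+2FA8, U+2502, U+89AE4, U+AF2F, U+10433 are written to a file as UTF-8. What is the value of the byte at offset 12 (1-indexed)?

0xA8

1-indexed offset 12 is 0-indexed offset 11.
U+9566 → 3-byte form E9 95 A6 at offsets 0–2.
U+466CC → 4-byte form F1 86 9B 8C at offsets 3–6.
U+0578 → 2-byte form D5 B8 at offsets 7–8.
U+2FA8 → 3-byte form E2 BE A8 at offsets 9–11.
Offset 11 falls in char 4's range; it's byte 3 of E2 BE A8 = 0xA8.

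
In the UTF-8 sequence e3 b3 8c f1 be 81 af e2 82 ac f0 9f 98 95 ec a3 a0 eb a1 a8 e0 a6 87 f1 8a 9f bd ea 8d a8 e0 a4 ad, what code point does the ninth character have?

U+A368

Offset 0: leading byte 0xE3 = 11100011 → 3-byte char #1 = E3 B3 8C.
Offset 3: leading byte 0xF1 = 11110001 → 4-byte char #2 = F1 BE 81 AF.
Offset 7: leading byte 0xE2 = 11100010 → 3-byte char #3 = E2 82 AC.
Offset 10: leading byte 0xF0 = 11110000 → 4-byte char #4 = F0 9F 98 95.
Offset 14: leading byte 0xEC = 11101100 → 3-byte char #5 = EC A3 A0.
Offset 17: leading byte 0xEB = 11101011 → 3-byte char #6 = EB A1 A8.
Offset 20: leading byte 0xE0 = 11100000 → 3-byte char #7 = E0 A6 87.
Offset 23: leading byte 0xF1 = 11110001 → 4-byte char #8 = F1 8A 9F BD.
Offset 27: leading byte 0xEA = 11101010 → 3-byte char #9 = EA 8D A8.
Leading byte 0xEA = 11101010 matches 1110xxxx → 3-byte sequence.
Byte 1: 0xEA = 11101010, payload 1010 (4 bits).
Byte 2: 0x8D = 10001101 (10xxxxxx ✓), payload 001101.
Byte 3: 0xA8 = 10101000 (10xxxxxx ✓), payload 101000.
Concatenate: 1010001101101000 = 0xA368 (16 bits → U+A368).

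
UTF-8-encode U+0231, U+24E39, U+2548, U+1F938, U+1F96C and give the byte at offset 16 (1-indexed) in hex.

1-indexed offset 16 is 0-indexed offset 15.
U+0231 → 2-byte form C8 B1 at offsets 0–1.
U+24E39 → 4-byte form F0 A4 B8 B9 at offsets 2–5.
U+2548 → 3-byte form E2 95 88 at offsets 6–8.
U+1F938 → 4-byte form F0 9F A4 B8 at offsets 9–12.
U+1F96C → 4-byte form F0 9F A5 AC at offsets 13–16.
Offset 15 falls in char 5's range; it's byte 3 of F0 9F A5 AC = 0xA5.

0xA5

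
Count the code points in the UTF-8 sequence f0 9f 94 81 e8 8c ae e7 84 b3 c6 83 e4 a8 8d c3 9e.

Byte at offset 0: 0xF0 = 11110000 → 4-byte char (#1). Advance 4.
Byte at offset 4: 0xE8 = 11101000 → 3-byte char (#2). Advance 3.
Byte at offset 7: 0xE7 = 11100111 → 3-byte char (#3). Advance 3.
Byte at offset 10: 0xC6 = 11000110 → 2-byte char (#4). Advance 2.
Byte at offset 12: 0xE4 = 11100100 → 3-byte char (#5). Advance 3.
Byte at offset 15: 0xC3 = 11000011 → 2-byte char (#6). Advance 2.
Reached end at offset 17 after 6 code points.

6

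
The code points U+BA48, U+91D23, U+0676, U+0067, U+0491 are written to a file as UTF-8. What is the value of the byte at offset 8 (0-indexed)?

0xB6

U+BA48 → 3-byte form EB A9 88 at offsets 0–2.
U+91D23 → 4-byte form F2 91 B4 A3 at offsets 3–6.
U+0676 → 2-byte form D9 B6 at offsets 7–8.
Offset 8 falls in char 3's range; it's byte 2 of D9 B6 = 0xB6.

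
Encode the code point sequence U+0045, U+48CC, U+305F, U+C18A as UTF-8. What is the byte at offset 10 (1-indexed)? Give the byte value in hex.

1-indexed offset 10 is 0-indexed offset 9.
U+0045 → 1-byte form 45 at offsets 0–0.
U+48CC → 3-byte form E4 A3 8C at offsets 1–3.
U+305F → 3-byte form E3 81 9F at offsets 4–6.
U+C18A → 3-byte form EC 86 8A at offsets 7–9.
Offset 9 falls in char 4's range; it's byte 3 of EC 86 8A = 0x8A.

0x8A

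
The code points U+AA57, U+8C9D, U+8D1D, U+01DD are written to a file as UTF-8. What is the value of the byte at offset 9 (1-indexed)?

1-indexed offset 9 is 0-indexed offset 8.
U+AA57 → 3-byte form EA A9 97 at offsets 0–2.
U+8C9D → 3-byte form E8 B2 9D at offsets 3–5.
U+8D1D → 3-byte form E8 B4 9D at offsets 6–8.
Offset 8 falls in char 3's range; it's byte 3 of E8 B4 9D = 0x9D.

0x9D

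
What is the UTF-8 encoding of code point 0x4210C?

F1 82 84 8C

U+4210C = 0x4210C = 270604 decimal. In range U+10000–U+10FFFF → 4-byte form: 11110xxx 10xxxxxx 10xxxxxx 10xxxxxx.
Binary (21 bits): 001000010000100001100.
Split 3+6+6+6: 001 | 000010 | 000100 | 001100.
Byte 1: 11110001 = 0xF1.
Byte 2: 10000010 = 0x82.
Byte 3: 10000100 = 0x84.
Byte 4: 10001100 = 0x8C.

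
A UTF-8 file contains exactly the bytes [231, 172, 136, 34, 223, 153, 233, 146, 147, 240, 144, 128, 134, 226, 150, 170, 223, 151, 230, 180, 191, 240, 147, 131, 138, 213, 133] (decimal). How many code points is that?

Byte at offset 0: 0xE7 = 11100111 → 3-byte char (#1). Advance 3.
Byte at offset 3: 0x22 = 00100010 → 1-byte char (#2). Advance 1.
Byte at offset 4: 0xDF = 11011111 → 2-byte char (#3). Advance 2.
Byte at offset 6: 0xE9 = 11101001 → 3-byte char (#4). Advance 3.
Byte at offset 9: 0xF0 = 11110000 → 4-byte char (#5). Advance 4.
Byte at offset 13: 0xE2 = 11100010 → 3-byte char (#6). Advance 3.
Byte at offset 16: 0xDF = 11011111 → 2-byte char (#7). Advance 2.
Byte at offset 18: 0xE6 = 11100110 → 3-byte char (#8). Advance 3.
Byte at offset 21: 0xF0 = 11110000 → 4-byte char (#9). Advance 4.
Byte at offset 25: 0xD5 = 11010101 → 2-byte char (#10). Advance 2.
Reached end at offset 27 after 10 code points.

10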